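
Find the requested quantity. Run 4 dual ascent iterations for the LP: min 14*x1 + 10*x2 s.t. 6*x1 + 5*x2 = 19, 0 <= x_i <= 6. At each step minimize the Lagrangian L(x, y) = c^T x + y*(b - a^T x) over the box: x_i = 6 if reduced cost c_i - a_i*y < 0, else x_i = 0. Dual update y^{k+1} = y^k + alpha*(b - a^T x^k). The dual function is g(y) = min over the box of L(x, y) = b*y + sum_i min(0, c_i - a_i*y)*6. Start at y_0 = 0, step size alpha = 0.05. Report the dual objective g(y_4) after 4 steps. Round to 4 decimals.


Dual ascent for LP: min 14*x1 + 10*x2, 6*x1 + 5*x2 = 19, 0 <= x_i <= 6
Step 1: y^k = 0.0, reduced costs: (14.0, 10.0)
  x^k = (0.0, 0.0), subgradient = b - a^T x = 19.0
  y^{k+1} = 0.0 + 0.05*19.0 = 0.95
Step 2: y^k = 0.95, reduced costs: (8.3, 5.25)
  x^k = (0.0, 0.0), subgradient = b - a^T x = 19.0
  y^{k+1} = 0.95 + 0.05*19.0 = 1.9
Step 3: y^k = 1.9, reduced costs: (2.6, 0.5)
  x^k = (0.0, 0.0), subgradient = b - a^T x = 19.0
  y^{k+1} = 1.9 + 0.05*19.0 = 2.85
Step 4: y^k = 2.85, reduced costs: (-3.1, -4.25)
  x^k = (6.0, 6.0), subgradient = b - a^T x = -47.0
  y^{k+1} = 2.85 + 0.05*-47.0 = 0.5
Dual objective at y_4 = 0.5: reduced costs (11.0, 7.5), box minimizer x = (0.0, 0.0)
g(y_4) = b*y + (c1 - a1*y)*x1 + (c2 - a2*y)*x2 = 19*0.5 + 11.0*0.0 + 7.5*0.0 = 9.5 + 0.0 + 0.0 = 9.5


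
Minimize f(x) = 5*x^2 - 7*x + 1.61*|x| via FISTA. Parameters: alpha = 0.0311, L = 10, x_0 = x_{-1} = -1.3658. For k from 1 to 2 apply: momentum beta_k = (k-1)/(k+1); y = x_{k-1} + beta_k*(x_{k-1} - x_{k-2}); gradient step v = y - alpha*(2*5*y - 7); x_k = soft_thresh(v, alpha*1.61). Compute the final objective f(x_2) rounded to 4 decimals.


FISTA on f(x) = 5*x^2 - 7*x + 1.61*|x|
L = 10, alpha = 0.0311
Iteration 1: beta = 0.0, y = -1.3658 + 0.0*(-1.3658 + 1.3658) = -1.3658
  grad(y) = -20.658, v = y - alpha*grad = -0.7233
  prox(v) = soft_thresh(-0.7233, 0.0501) = -0.6733
Iteration 2: beta = 0.3333, y = -0.6733 + 0.3333*(-0.6733 + 1.3658) = -0.4424
  grad(y) = -11.4242, v = y - alpha*grad = -0.0871
  prox(v) = soft_thresh(-0.0871, 0.0501) = -0.0371
f(x_2) = 5*(-0.0371)^2 - 7*(-0.0371) + 1.61*|-0.0371| = 0.3259


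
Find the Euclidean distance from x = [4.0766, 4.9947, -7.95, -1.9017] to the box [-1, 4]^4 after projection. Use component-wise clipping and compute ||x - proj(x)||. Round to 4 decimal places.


Project each component onto [-1, 4].
clip(4.0766) = 4.0, clip(4.9947) = 4.0, clip(-7.95) = -1.0, clip(-1.9017) = -1.0
Projection = [4.0, 4.0, -1.0, -1.0]
Squared diffs: [0.0059, 0.9894, 48.3025, 0.8131]
Distance = sqrt(50.1109) = 7.0789


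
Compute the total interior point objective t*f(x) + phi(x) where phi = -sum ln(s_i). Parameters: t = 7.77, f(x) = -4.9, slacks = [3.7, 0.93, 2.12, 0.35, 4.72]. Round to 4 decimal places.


Step 1: Compute log-barrier.
ln values: [1.3083, -0.0726, 0.7514, -1.0498, 1.5518]
phi = -(1.3083 - 0.0726 + 0.7514 - 1.0498 + 1.5518) = -2.4892
Step 2: Compute augmented objective.
t*f(x) = 7.77*-4.9 = -38.073
Total = -38.073 - 2.4892 = -40.5622


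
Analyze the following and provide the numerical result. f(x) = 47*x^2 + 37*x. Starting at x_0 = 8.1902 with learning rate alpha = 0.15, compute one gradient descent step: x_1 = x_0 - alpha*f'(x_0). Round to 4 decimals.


We compute the gradient at x_0 and apply the update.
f'(x) = 94*x + 37
f'(8.1902) = 94*8.1902 + 37 = 806.8788
x_1 = 8.1902 - 0.15*806.8788 = -112.8416


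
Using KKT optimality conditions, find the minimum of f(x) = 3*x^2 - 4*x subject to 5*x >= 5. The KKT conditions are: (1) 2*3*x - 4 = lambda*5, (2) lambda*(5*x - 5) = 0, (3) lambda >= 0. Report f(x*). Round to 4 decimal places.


Step 1: Try lambda = 0 (constraint inactive).
x_unc = 4/(2*3) = 0.6667
Check: 5*0.6667 = 3.3335 < 5 -- violated!
Step 2: Constraint must be active: 5*x = 5
x* = 5/5 = 1.0
lambda = (2*3*1.0 - 4)/5 = 0.4
Step 3: Compute optimal value.
f(x*) = 3*1.0^2 - 4*1.0 = -1.0


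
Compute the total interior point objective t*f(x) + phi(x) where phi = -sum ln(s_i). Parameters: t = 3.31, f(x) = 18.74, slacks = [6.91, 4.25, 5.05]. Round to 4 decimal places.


Step 1: Compute log-barrier.
ln values: [1.933, 1.4469, 1.6194]
phi = -(1.933 + 1.4469 + 1.6194) = -4.9993
Step 2: Compute augmented objective.
t*f(x) = 3.31*18.74 = 62.0294
Total = 62.0294 - 4.9993 = 57.0301


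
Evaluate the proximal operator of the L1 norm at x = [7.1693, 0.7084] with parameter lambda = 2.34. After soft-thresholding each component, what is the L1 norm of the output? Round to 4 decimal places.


Soft-thresholding with lambda = 2.34:
prox(7.1693) = sign(7.1693)*max(|7.1693| - 2.34, 0) = 4.8293
prox(0.7084) = sign(0.7084)*max(|0.7084| - 2.34, 0) = 0.0
prox(x) = [4.8293, 0.0]
||prox(x)||_1 = 4.8293 + 0.0 = 4.8293


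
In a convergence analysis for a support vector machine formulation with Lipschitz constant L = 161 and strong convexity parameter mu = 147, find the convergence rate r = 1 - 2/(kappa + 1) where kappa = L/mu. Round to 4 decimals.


Step 1: Compute the condition number.
kappa = L/mu = 161/147 = 1.0952
Step 2: Compute the convergence rate.
r = 1 - 2/(kappa + 1) = 1 - 2*mu/(L + mu) = (L - mu)/(L + mu) = 14/308 = 0.0455


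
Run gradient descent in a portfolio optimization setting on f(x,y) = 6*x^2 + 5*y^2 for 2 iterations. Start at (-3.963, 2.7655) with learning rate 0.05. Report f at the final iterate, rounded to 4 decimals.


Gradient descent on f(x,y) = 6*x^2 + 5*y^2.
Starting point: (-3.963, 2.7655), alpha = 0.05
Step 1: grad_x = 2*6*-3.963 = -47.556, grad_y = 2*5*2.7655 = 27.655
  x_1 = -3.963 - 0.05*-47.556 = -1.5852
  y_1 = 2.7655 - 0.05*27.655 = 1.3828
Step 2: grad_x = 2*6*-1.5852 = -19.0224, grad_y = 2*5*1.3828 = 13.8275
  x_2 = -1.5852 - 0.05*-19.0224 = -0.6341
  y_2 = 1.3828 - 0.05*13.8275 = 0.6914
f(-0.6341, 0.6914) = 6*(-0.6341)^2 + 5*0.6914^2 = 4.8023


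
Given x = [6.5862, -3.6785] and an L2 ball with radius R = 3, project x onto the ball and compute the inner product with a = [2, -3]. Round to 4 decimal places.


Step 1: Compute ||x|| (intermediates to 6 decimals).
||x|| = sqrt(6.5862^2 + (-3.6785)^2) = 7.543831
Step 2: Project.
Since ||x|| > R, scale = R/||x|| = 3/7.543831 = 0.397676, proj(x) = scale * x
proj(x) = [2.619174, -1.462851]
Step 3: Dot product.
a^T * proj(x) = 2*2.619174 - 3*(-1.462851) = 9.6269


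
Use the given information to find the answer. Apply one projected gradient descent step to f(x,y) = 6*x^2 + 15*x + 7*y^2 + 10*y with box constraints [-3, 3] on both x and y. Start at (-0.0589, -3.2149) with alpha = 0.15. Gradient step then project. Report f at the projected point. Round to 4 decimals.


Step 1: Compute gradient at (-0.0589, -3.2149).
grad_x = 2*6*-0.0589 + 15 = 14.2932
grad_y = 2*7*-3.2149 + 10 = -35.0086
Step 2: Gradient step.
x_raw = -0.0589 - 0.15*14.2932 = -2.2029
y_raw = -3.2149 - 0.15*-35.0086 = 2.0364
Step 3: Project onto [-3, 3].
x_proj = clip(-2.2029) = -2.2029
y_proj = clip(2.0364) = 2.0364
Step 4: Evaluate f.
f(-2.2029, 2.0364) = 45.465


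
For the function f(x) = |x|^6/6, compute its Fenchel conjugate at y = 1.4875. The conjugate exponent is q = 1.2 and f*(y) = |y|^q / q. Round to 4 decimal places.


The conjugate exponent q satisfies 1/p + 1/q = 1.
p = 6, so q = 6/(6 - 1) = 1.2
|y|^q = 1.4875^1.2 = 1.6105
f*(1.4875) = 1.6105 / 1.2 = 1.342


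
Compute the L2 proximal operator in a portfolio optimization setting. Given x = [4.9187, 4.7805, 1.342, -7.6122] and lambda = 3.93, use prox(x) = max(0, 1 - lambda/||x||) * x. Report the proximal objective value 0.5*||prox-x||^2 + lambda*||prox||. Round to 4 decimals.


Step 1: Compute ||x||.
||x|| = 10.3341
Step 2: Compute scaling factor.
scale = max(0, 1 - 3.93/10.3341) = 0.6197
Step 3: prox(x) = [3.0481, 2.9625, 0.8316, -4.7173]
||prox(x)|| = 6.4041
Step 4: Proximal objective.
0.5*||prox-x||^2 = 7.7225
lambda*||prox|| = 25.1681
Total = 32.8905


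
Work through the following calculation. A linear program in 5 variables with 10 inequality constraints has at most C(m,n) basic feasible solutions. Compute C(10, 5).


Each vertex corresponds to some choice of n active constraints out of m, so the number of vertices is at most C(m, n) = m! / (n!(m-n)!).
m = 10, n = 5
Numerator: 10 * 9 * 8 * 7 * 6
Denominator: 5! = 120
C(10, 5) = 252


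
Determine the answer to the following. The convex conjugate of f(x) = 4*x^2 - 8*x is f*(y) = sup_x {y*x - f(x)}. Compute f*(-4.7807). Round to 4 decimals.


f*(y) = sup_x {y*x - a*x^2 - b*x} = sup_x {(y-b)*x - a*x^2}
FOC: (y - b) - 2a*x = 0 => x* = (y - b)/(2a)
x* = (-4.7807 + 8)/(2*4) = 0.4024
f*(-4.7807) = (y-b)^2/(4a) = (-4.7807 + 8)^2/(4*4)
= 10.3639/16 = 0.6477


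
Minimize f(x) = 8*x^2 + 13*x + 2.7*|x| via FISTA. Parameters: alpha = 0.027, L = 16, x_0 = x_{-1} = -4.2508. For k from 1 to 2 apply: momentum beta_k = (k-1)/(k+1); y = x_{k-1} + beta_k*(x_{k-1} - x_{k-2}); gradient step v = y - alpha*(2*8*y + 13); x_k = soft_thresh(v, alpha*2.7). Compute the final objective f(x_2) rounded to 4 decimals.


FISTA on f(x) = 8*x^2 + 13*x + 2.7*|x|
L = 16, alpha = 0.027
Iteration 1: beta = 0.0, y = -4.2508 + 0.0*(-4.2508 + 4.2508) = -4.2508
  grad(y) = -55.0128, v = y - alpha*grad = -2.7655
  prox(v) = soft_thresh(-2.7655, 0.0729) = -2.6926
Iteration 2: beta = 0.3333, y = -2.6926 + 0.3333*(-2.6926 + 4.2508) = -2.1731
  grad(y) = -21.7702, v = y - alpha*grad = -1.5853
  prox(v) = soft_thresh(-1.5853, 0.0729) = -1.5124
f(x_2) = 8*(-1.5124)^2 + 13*(-1.5124) + 2.7*|-1.5124| = 2.7217


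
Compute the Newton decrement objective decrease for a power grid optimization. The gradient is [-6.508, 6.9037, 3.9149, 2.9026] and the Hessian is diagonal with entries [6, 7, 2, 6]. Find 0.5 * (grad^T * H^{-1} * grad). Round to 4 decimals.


Step 1: H is diagonal, so H^(-1) * g = [-1.0847, 0.9862, 1.9575, 0.4838].
Step 2: g^T H^(-1) g = sum_i g_i^2 / H_ii
  = (-6.508)^2/6 + (6.9037)^2/7 + (3.9149)^2/2 + (2.9026)^2/6
  = 7.059 + 6.8087 + 7.6632 + 1.4042 = 22.9351
Step 3: Objective decrease = 0.5 * g^T H^(-1) g = 11.4676


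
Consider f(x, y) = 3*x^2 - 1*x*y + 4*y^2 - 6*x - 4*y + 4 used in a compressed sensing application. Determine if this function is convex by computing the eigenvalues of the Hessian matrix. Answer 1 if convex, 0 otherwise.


The Hessian of f(x,y) = 3*x^2 - 1*x*y + 4*y^2 - 6*x - 4*y + 4 is:
H = [[6, -1], [-1, 8]]
Trace = 6 + 8 = 14
Determinant = 6*8 - (-1)^2 = 47
Discriminant = (14)^2 - 4*47 = 8.0
Eigenvalues: lambda_1 = 5.5858, lambda_2 = 8.4142
The function is convex.

1


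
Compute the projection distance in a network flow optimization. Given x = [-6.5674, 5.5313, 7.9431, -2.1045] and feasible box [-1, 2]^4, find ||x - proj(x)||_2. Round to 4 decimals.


Project each component onto [-1, 2].
clip(-6.5674) = -1.0, clip(5.5313) = 2.0, clip(7.9431) = 2.0, clip(-2.1045) = -1.0
Projection = [-1.0, 2.0, 2.0, -1.0]
Squared diffs: [30.9959, 12.4701, 35.3204, 1.2199]
Distance = sqrt(80.0063) = 8.9446


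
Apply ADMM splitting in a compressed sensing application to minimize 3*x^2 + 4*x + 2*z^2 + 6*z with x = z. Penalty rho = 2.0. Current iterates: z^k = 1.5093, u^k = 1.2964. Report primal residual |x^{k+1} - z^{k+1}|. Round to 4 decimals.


ADMM iteration with rho = 2.0, z^k = 1.5093, u^k = 1.2964
Step 1: x-update.
Minimize 3*x^2 + 4*x + (2.0/2)*(x - 1.5093 + 1.2964)^2
FOC: (2*3 + 2.0)*x = -4 + 2.0*(1.5093 - 1.2964)
x^{k+1} = -0.4468
Step 2: z-update.
Minimize 2*z^2 + 6*z + (2.0/2)*(-0.4468 - z + 1.2964)^2
FOC: (2*2 + 2.0)*z = -6 + 2.0*(-0.4468 + 1.2964)
z^{k+1} = -0.7168
Step 3: u-update.
u^{k+1} = 1.2964 - 0.4468 + 0.7168 = 1.5664
Step 4: Primal residual = |-0.4468 + 0.7168| = 0.27


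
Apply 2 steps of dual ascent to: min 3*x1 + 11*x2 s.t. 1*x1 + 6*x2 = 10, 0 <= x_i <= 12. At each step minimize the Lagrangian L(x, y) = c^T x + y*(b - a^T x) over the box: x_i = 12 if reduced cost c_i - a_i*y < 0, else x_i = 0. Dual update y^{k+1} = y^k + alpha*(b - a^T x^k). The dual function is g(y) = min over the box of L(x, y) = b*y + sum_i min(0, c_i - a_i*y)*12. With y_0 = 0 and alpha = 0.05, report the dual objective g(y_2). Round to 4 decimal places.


Dual ascent for LP: min 3*x1 + 11*x2, 1*x1 + 6*x2 = 10, 0 <= x_i <= 12
Step 1: y^k = 0.0, reduced costs: (3.0, 11.0)
  x^k = (0.0, 0.0), subgradient = b - a^T x = 10.0
  y^{k+1} = 0.0 + 0.05*10.0 = 0.5
Step 2: y^k = 0.5, reduced costs: (2.5, 8.0)
  x^k = (0.0, 0.0), subgradient = b - a^T x = 10.0
  y^{k+1} = 0.5 + 0.05*10.0 = 1.0
Dual objective at y_2 = 1.0: reduced costs (2.0, 5.0), box minimizer x = (0.0, 0.0)
g(y_2) = b*y + (c1 - a1*y)*x1 + (c2 - a2*y)*x2 = 10*1.0 + 2.0*0.0 + 5.0*0.0 = 10.0 + 0.0 + 0.0 = 10.0


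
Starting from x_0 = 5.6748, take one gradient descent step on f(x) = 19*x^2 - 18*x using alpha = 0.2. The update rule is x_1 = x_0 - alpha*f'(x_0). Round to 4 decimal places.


We compute the gradient at x_0 and apply the update.
f'(x) = 38*x - 18
f'(5.6748) = 38*5.6748 - 18 = 197.6424
x_1 = 5.6748 - 0.2*197.6424 = -33.8537


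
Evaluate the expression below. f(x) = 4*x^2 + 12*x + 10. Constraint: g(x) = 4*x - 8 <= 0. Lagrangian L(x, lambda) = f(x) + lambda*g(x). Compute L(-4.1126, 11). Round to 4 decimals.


Step 1: Evaluate f(x).
f(-4.1126) = 4*(-4.1126)^2 + 12*(-4.1126) + 10 = 28.3027
Step 2: Evaluate g(x).
g(-4.1126) = 4*-4.1126 - 8 = -24.4504
Step 3: Compute Lagrangian.
L = 28.3027 + 11*-24.4504 = -240.6517


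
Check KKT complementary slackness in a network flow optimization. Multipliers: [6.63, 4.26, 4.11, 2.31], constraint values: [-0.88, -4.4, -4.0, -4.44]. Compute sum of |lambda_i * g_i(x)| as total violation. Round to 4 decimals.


KKT complementary slackness check:
lambda_1 * g_1 = 6.63 * -0.88 = -5.8344
lambda_2 * g_2 = 4.26 * -4.4 = -18.744
lambda_3 * g_3 = 4.11 * -4.0 = -16.44
lambda_4 * g_4 = 2.31 * -4.44 = -10.2564
Total violation = 5.8344 + 18.744 + 16.44 + 10.2564 = 51.2748


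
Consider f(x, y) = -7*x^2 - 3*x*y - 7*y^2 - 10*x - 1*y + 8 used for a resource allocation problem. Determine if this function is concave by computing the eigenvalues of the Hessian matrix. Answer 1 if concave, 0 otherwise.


The Hessian of f(x,y) = -7*x^2 - 3*x*y - 7*y^2 - 10*x - 1*y + 8 is:
H = [[-14, -3], [-3, -14]]
Trace = -14 - 14 = -28
Determinant = -14*-14 - (-3)^2 = 187
Discriminant = (-28)^2 - 4*187 = 36.0
Eigenvalues: lambda_1 = -17.0, lambda_2 = -11.0
The function is concave.

1


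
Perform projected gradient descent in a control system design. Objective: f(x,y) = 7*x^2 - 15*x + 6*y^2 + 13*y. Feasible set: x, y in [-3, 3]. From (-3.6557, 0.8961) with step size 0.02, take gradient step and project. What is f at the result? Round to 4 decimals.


Step 1: Compute gradient at (-3.6557, 0.8961).
grad_x = 2*7*-3.6557 - 15 = -66.1798
grad_y = 2*6*0.8961 + 13 = 23.7532
Step 2: Gradient step.
x_raw = -3.6557 - 0.02*-66.1798 = -2.3321
y_raw = 0.8961 - 0.02*23.7532 = 0.421
Step 3: Project onto [-3, 3].
x_proj = clip(-2.3321) = -2.3321
y_proj = clip(0.421) = 0.421
Step 4: Evaluate f.
f(-2.3321, 0.421) = 79.5896


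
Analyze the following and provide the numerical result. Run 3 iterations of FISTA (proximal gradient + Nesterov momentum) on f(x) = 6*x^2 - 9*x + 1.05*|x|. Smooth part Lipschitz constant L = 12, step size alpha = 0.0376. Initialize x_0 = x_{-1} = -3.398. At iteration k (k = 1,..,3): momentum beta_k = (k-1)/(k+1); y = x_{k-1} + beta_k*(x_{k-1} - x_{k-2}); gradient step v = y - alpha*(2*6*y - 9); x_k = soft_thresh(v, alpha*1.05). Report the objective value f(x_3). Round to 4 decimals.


FISTA on f(x) = 6*x^2 - 9*x + 1.05*|x|
L = 12, alpha = 0.0376
Iteration 1: beta = 0.0, y = -3.398 + 0.0*(-3.398 + 3.398) = -3.398
  grad(y) = -49.776, v = y - alpha*grad = -1.5264
  prox(v) = soft_thresh(-1.5264, 0.0395) = -1.4869
Iteration 2: beta = 0.3333, y = -1.4869 + 0.3333*(-1.4869 + 3.398) = -0.8499
  grad(y) = -19.1991, v = y - alpha*grad = -0.128
  prox(v) = soft_thresh(-0.128, 0.0395) = -0.0886
Iteration 3: beta = 0.5, y = -0.0886 + 0.5*(-0.0886 + 1.4869) = 0.6106
  grad(y) = -1.6724, v = y - alpha*grad = 0.6735
  prox(v) = soft_thresh(0.6735, 0.0395) = 0.634
f(x_3) = 6*0.634^2 - 9*0.634 + 1.05*|0.634| = -2.6286


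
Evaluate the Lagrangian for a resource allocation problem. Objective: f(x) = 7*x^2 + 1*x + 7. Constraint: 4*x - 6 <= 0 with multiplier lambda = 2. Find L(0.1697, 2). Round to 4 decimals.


Step 1: Evaluate f(x).
f(0.1697) = 7*0.1697^2 + 1*0.1697 + 7 = 7.3713
Step 2: Evaluate g(x).
g(0.1697) = 4*0.1697 - 6 = -5.3212
Step 3: Compute Lagrangian.
L = 7.3713 + 2*-5.3212 = -3.2711


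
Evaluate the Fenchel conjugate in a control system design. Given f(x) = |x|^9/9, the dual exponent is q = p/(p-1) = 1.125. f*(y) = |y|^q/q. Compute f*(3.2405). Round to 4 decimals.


The conjugate exponent q satisfies 1/p + 1/q = 1.
p = 9, so q = 9/(9 - 1) = 1.125
|y|^q = 3.2405^1.125 = 3.7535
f*(3.2405) = 3.7535 / 1.125 = 3.3365


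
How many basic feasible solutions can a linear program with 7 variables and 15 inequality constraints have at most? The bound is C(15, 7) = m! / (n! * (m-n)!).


Each vertex corresponds to some choice of n active constraints out of m, so the number of vertices is at most C(m, n) = m! / (n!(m-n)!).
m = 15, n = 7
Numerator: 15 * 14 * 13 * 12 * 11 * 10 * 9
Denominator: 7! = 5040
C(15, 7) = 6435


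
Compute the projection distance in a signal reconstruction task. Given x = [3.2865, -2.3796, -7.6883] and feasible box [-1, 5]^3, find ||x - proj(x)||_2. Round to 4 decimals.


Project each component onto [-1, 5].
clip(3.2865) = 3.2865, clip(-2.3796) = -1.0, clip(-7.6883) = -1.0
Projection = [3.2865, -1.0, -1.0]
Squared diffs: [0.0, 1.9033, 44.7334]
Distance = sqrt(46.6367) = 6.8291


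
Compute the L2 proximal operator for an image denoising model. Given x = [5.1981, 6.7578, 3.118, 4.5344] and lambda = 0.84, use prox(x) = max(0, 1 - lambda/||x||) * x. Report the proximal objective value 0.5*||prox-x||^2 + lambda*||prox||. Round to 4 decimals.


Step 1: Compute ||x||.
||x|| = 10.1475
Step 2: Compute scaling factor.
scale = max(0, 1 - 0.84/10.1475) = 0.9172
Step 3: prox(x) = [4.7678, 6.1984, 2.8599, 4.159]
||prox(x)|| = 9.3075
Step 4: Proximal objective.
0.5*||prox-x||^2 = 0.3528
lambda*||prox|| = 7.8183
Total = 8.1711


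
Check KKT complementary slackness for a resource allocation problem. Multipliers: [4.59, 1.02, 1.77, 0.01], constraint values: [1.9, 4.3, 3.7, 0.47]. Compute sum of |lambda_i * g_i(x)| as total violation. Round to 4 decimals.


KKT complementary slackness check:
lambda_1 * g_1 = 4.59 * 1.9 = 8.721
lambda_2 * g_2 = 1.02 * 4.3 = 4.386
lambda_3 * g_3 = 1.77 * 3.7 = 6.549
lambda_4 * g_4 = 0.01 * 0.47 = 0.0047
Total violation = 8.721 + 4.386 + 6.549 + 0.0047 = 19.6607


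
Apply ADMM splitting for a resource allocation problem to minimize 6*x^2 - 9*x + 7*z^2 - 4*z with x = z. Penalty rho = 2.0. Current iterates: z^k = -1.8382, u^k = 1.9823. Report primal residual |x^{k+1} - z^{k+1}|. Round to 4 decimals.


ADMM iteration with rho = 2.0, z^k = -1.8382, u^k = 1.9823
Step 1: x-update.
Minimize 6*x^2 - 9*x + (2.0/2)*(x + 1.8382 + 1.9823)^2
FOC: (2*6 + 2.0)*x = 9 + 2.0*(-1.8382 - 1.9823)
x^{k+1} = 0.0971
Step 2: z-update.
Minimize 7*z^2 - 4*z + (2.0/2)*(0.0971 - z + 1.9823)^2
FOC: (2*7 + 2.0)*z = 4 + 2.0*(0.0971 + 1.9823)
z^{k+1} = 0.5099
Step 3: u-update.
u^{k+1} = 1.9823 + 0.0971 - 0.5099 = 1.5695
Step 4: Primal residual = |0.0971 - 0.5099| = 0.4129


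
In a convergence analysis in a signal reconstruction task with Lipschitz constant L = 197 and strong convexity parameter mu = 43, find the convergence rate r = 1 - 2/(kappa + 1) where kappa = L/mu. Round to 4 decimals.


Step 1: Compute the condition number.
kappa = L/mu = 197/43 = 4.5814
Step 2: Compute the convergence rate.
r = 1 - 2/(kappa + 1) = 1 - 2*mu/(L + mu) = (L - mu)/(L + mu) = 154/240 = 0.6417


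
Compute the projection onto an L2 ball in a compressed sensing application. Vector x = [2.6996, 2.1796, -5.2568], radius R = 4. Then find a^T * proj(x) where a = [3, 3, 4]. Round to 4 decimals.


Step 1: Compute ||x|| (intermediates to 6 decimals).
||x|| = sqrt(2.6996^2 + 2.1796^2 + (-5.2568)^2) = 6.298606
Step 2: Project.
Since ||x|| > R, scale = R/||x|| = 4/6.298606 = 0.635061, proj(x) = scale * x
proj(x) = [1.714411, 1.384179, -3.338389]
Step 3: Dot product.
a^T * proj(x) = 3*1.714411 + 3*1.384179 + 4*(-3.338389) = -4.0578


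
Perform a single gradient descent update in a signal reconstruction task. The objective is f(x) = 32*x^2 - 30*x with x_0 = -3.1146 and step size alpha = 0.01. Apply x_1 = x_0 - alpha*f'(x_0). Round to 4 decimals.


We compute the gradient at x_0 and apply the update.
f'(x) = 64*x - 30
f'(-3.1146) = 64*-3.1146 - 30 = -229.3344
x_1 = -3.1146 - 0.01*-229.3344 = -0.8213


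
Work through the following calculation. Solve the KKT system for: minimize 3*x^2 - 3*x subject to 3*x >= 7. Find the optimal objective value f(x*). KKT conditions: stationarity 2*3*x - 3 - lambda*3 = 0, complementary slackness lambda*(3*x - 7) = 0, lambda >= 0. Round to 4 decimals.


Step 1: Try lambda = 0 (constraint inactive).
x_unc = 3/(2*3) = 0.5
Check: 3*0.5 = 1.5 < 7 -- violated!
Step 2: Constraint must be active: 3*x = 7
x* = 7/3 = 2.3333 (rounded; the exact value 7/3 is used below)
lambda = (2*3*(7/3) - 3)/3 = 3.6667
Step 3: Compute optimal value.
f(x*) = 3*(7/3)^2 - 3*(7/3) = 9.3333


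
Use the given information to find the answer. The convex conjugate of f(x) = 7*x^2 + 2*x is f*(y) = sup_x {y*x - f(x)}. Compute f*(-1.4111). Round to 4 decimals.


f*(y) = sup_x {y*x - a*x^2 - b*x} = sup_x {(y-b)*x - a*x^2}
FOC: (y - b) - 2a*x = 0 => x* = (y - b)/(2a)
x* = (-1.4111 - 2)/(2*7) = -0.2437
f*(-1.4111) = (y-b)^2/(4a) = (-1.4111 - 2)^2/(4*7)
= 11.6356/28 = 0.4156


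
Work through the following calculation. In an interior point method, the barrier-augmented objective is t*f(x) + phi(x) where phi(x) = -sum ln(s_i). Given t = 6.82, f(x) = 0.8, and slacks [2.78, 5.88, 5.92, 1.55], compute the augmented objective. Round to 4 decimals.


Step 1: Compute log-barrier.
ln values: [1.0225, 1.7716, 1.7783, 0.4383]
phi = -(1.0225 + 1.7716 + 1.7783 + 0.4383) = -5.0106
Step 2: Compute augmented objective.
t*f(x) = 6.82*0.8 = 5.456
Total = 5.456 - 5.0106 = 0.4454


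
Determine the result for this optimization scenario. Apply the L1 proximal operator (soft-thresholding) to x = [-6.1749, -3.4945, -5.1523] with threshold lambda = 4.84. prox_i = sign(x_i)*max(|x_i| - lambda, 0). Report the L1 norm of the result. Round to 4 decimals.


Soft-thresholding with lambda = 4.84:
prox(-6.1749) = sign(-6.1749)*max(|-6.1749| - 4.84, 0) = -1.3349
prox(-3.4945) = sign(-3.4945)*max(|-3.4945| - 4.84, 0) = 0.0
prox(-5.1523) = sign(-5.1523)*max(|-5.1523| - 4.84, 0) = -0.3123
prox(x) = [-1.3349, 0.0, -0.3123]
||prox(x)||_1 = 1.3349 + 0.0 + 0.3123 = 1.6472


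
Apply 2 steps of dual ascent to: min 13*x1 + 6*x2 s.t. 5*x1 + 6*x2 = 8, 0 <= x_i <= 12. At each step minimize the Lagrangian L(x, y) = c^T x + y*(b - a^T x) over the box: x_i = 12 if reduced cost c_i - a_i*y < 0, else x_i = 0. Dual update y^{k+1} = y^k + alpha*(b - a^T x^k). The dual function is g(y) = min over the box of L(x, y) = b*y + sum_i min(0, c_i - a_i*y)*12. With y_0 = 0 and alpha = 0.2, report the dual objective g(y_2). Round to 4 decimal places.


Dual ascent for LP: min 13*x1 + 6*x2, 5*x1 + 6*x2 = 8, 0 <= x_i <= 12
Step 1: y^k = 0.0, reduced costs: (13.0, 6.0)
  x^k = (0.0, 0.0), subgradient = b - a^T x = 8.0
  y^{k+1} = 0.0 + 0.2*8.0 = 1.6
Step 2: y^k = 1.6, reduced costs: (5.0, -3.6)
  x^k = (0.0, 12.0), subgradient = b - a^T x = -64.0
  y^{k+1} = 1.6 + 0.2*-64.0 = -11.2
Dual objective at y_2 = -11.2: reduced costs (69.0, 73.2), box minimizer x = (0.0, 0.0)
g(y_2) = b*y + (c1 - a1*y)*x1 + (c2 - a2*y)*x2 = 8*(-11.2) + 69.0*0.0 + 73.2*0.0 = -89.6 + 0.0 + 0.0 = -89.6


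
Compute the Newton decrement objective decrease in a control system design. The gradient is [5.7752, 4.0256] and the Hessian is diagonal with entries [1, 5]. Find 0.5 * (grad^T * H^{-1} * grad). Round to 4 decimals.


Step 1: H is diagonal, so H^(-1) * g = [5.7752, 0.8051].
Step 2: g^T H^(-1) g = sum_i g_i^2 / H_ii
  = (5.7752)^2/1 + (4.0256)^2/5
  = 33.3529 + 3.2411 = 36.594
Step 3: Objective decrease = 0.5 * g^T H^(-1) g = 18.297


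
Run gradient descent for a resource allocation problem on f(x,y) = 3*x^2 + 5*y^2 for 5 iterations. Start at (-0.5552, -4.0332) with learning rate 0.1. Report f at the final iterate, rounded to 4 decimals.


Gradient descent on f(x,y) = 3*x^2 + 5*y^2.
Starting point: (-0.5552, -4.0332), alpha = 0.1
Step 1: grad_x = 2*3*-0.5552 = -3.3312, grad_y = 2*5*-4.0332 = -40.332
  x_1 = -0.5552 - 0.1*-3.3312 = -0.2221
  y_1 = -4.0332 - 0.1*-40.332 = 0.0
Step 2: grad_x = 2*3*-0.2221 = -1.3325, grad_y = 2*5*0.0 = 0.0
  x_2 = -0.2221 - 0.1*-1.3325 = -0.0888
  y_2 = 0.0 - 0.1*0.0 = 0.0
Step 3: grad_x = 2*3*-0.0888 = -0.533, grad_y = 2*5*0.0 = 0.0
  x_3 = -0.0888 - 0.1*-0.533 = -0.0355
  y_3 = 0.0 - 0.1*0.0 = 0.0
Step 4: grad_x = 2*3*-0.0355 = -0.2132, grad_y = 2*5*0.0 = 0.0
  x_4 = -0.0355 - 0.1*-0.2132 = -0.0142
  y_4 = 0.0 - 0.1*0.0 = 0.0
Step 5: grad_x = 2*3*-0.0142 = -0.0853, grad_y = 2*5*0.0 = 0.0
  x_5 = -0.0142 - 0.1*-0.0853 = -0.0057
  y_5 = 0.0 - 0.1*0.0 = 0.0
f(-0.0057, 0.0) = 3*(-0.0057)^2 + 5*0.0^2 = 0.0001


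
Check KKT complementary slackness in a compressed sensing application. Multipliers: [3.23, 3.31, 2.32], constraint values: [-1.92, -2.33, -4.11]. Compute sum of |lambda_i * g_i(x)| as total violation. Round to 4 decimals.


KKT complementary slackness check:
lambda_1 * g_1 = 3.23 * -1.92 = -6.2016
lambda_2 * g_2 = 3.31 * -2.33 = -7.7123
lambda_3 * g_3 = 2.32 * -4.11 = -9.5352
Total violation = 6.2016 + 7.7123 + 9.5352 = 23.4491


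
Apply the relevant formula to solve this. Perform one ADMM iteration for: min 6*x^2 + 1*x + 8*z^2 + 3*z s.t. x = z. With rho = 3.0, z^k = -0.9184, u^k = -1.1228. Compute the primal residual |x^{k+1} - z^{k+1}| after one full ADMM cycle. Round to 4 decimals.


ADMM iteration with rho = 3.0, z^k = -0.9184, u^k = -1.1228
Step 1: x-update.
Minimize 6*x^2 + 1*x + (3.0/2)*(x + 0.9184 - 1.1228)^2
FOC: (2*6 + 3.0)*x = -1 + 3.0*(-0.9184 + 1.1228)
x^{k+1} = -0.0258
Step 2: z-update.
Minimize 8*z^2 + 3*z + (3.0/2)*(-0.0258 - z - 1.1228)^2
FOC: (2*8 + 3.0)*z = -3 + 3.0*(-0.0258 - 1.1228)
z^{k+1} = -0.3393
Step 3: u-update.
u^{k+1} = -1.1228 - 0.0258 + 0.3393 = -0.8093
Step 4: Primal residual = |-0.0258 + 0.3393| = 0.3135


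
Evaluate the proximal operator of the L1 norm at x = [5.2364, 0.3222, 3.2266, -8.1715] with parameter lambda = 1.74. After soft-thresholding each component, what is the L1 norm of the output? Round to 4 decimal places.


Soft-thresholding with lambda = 1.74:
prox(5.2364) = sign(5.2364)*max(|5.2364| - 1.74, 0) = 3.4964
prox(0.3222) = sign(0.3222)*max(|0.3222| - 1.74, 0) = 0.0
prox(3.2266) = sign(3.2266)*max(|3.2266| - 1.74, 0) = 1.4866
prox(-8.1715) = sign(-8.1715)*max(|-8.1715| - 1.74, 0) = -6.4315
prox(x) = [3.4964, 0.0, 1.4866, -6.4315]
||prox(x)||_1 = 3.4964 + 0.0 + 1.4866 + 6.4315 = 11.4145


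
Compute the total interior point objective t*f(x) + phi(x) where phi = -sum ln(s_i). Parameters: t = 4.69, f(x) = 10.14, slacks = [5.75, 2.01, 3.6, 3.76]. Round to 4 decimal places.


Step 1: Compute log-barrier.
ln values: [1.7492, 0.6981, 1.2809, 1.3244]
phi = -(1.7492 + 0.6981 + 1.2809 + 1.3244) = -5.0527
Step 2: Compute augmented objective.
t*f(x) = 4.69*10.14 = 47.5566
Total = 47.5566 - 5.0527 = 42.5039


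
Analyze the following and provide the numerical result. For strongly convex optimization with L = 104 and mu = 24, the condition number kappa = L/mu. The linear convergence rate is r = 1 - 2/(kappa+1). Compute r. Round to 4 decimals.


Step 1: Compute the condition number.
kappa = L/mu = 104/24 = 4.3333
Step 2: Compute the convergence rate.
r = 1 - 2/(kappa + 1) = 1 - 2*mu/(L + mu) = (L - mu)/(L + mu) = 80/128 = 0.625


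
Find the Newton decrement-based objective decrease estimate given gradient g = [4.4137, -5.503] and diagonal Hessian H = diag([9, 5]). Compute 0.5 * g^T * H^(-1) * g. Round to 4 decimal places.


Step 1: H is diagonal, so H^(-1) * g = [0.4904, -1.1006].
Step 2: g^T H^(-1) g = sum_i g_i^2 / H_ii
  = (4.4137)^2/9 + (-5.503)^2/5
  = 2.1645 + 6.0566 = 8.2211
Step 3: Objective decrease = 0.5 * g^T H^(-1) g = 4.1106


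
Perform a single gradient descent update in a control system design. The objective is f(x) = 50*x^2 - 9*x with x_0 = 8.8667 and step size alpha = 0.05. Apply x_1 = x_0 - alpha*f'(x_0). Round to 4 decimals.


We compute the gradient at x_0 and apply the update.
f'(x) = 100*x - 9
f'(8.8667) = 100*8.8667 - 9 = 877.67
x_1 = 8.8667 - 0.05*877.67 = -35.0168


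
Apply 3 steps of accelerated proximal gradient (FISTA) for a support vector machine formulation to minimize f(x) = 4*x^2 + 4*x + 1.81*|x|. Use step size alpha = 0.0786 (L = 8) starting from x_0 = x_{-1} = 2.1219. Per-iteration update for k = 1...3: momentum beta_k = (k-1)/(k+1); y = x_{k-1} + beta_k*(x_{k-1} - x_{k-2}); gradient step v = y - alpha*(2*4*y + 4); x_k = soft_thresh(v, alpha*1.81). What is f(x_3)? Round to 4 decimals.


FISTA on f(x) = 4*x^2 + 4*x + 1.81*|x|
L = 8, alpha = 0.0786
Iteration 1: beta = 0.0, y = 2.1219 + 0.0*(2.1219 - 2.1219) = 2.1219
  grad(y) = 20.9752, v = y - alpha*grad = 0.4732
  prox(v) = soft_thresh(0.4732, 0.1423) = 0.331
Iteration 2: beta = 0.3333, y = 0.331 + 0.3333*(0.331 - 2.1219) = -0.266
  grad(y) = 1.8721, v = y - alpha*grad = -0.4131
  prox(v) = soft_thresh(-0.4131, 0.1423) = -0.2709
Iteration 3: beta = 0.5, y = -0.2709 + 0.5*(-0.2709 - 0.331) = -0.5718
  grad(y) = -0.5744, v = y - alpha*grad = -0.5267
  prox(v) = soft_thresh(-0.5267, 0.1423) = -0.3844
f(x_3) = 4*(-0.3844)^2 + 4*(-0.3844) + 1.81*|-0.3844| = -0.2508


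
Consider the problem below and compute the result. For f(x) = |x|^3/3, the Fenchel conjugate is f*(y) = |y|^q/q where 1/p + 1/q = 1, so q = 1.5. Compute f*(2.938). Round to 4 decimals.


The conjugate exponent q satisfies 1/p + 1/q = 1.
p = 3, so q = 3/(3 - 1) = 1.5
|y|^q = 2.938^1.5 = 5.0359
f*(2.938) = 5.0359 / 1.5 = 3.3573


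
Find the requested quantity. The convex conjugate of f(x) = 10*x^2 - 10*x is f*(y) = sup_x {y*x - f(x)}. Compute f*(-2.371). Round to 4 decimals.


f*(y) = sup_x {y*x - a*x^2 - b*x} = sup_x {(y-b)*x - a*x^2}
FOC: (y - b) - 2a*x = 0 => x* = (y - b)/(2a)
x* = (-2.371 + 10)/(2*10) = 0.3815
f*(-2.371) = (y-b)^2/(4a) = (-2.371 + 10)^2/(4*10)
= 58.2016/40 = 1.455


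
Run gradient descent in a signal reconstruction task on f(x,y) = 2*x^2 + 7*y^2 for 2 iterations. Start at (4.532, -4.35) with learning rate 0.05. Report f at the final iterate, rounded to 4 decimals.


Gradient descent on f(x,y) = 2*x^2 + 7*y^2.
Starting point: (4.532, -4.35), alpha = 0.05
Step 1: grad_x = 2*2*4.532 = 18.128, grad_y = 2*7*-4.35 = -60.9
  x_1 = 4.532 - 0.05*18.128 = 3.6256
  y_1 = -4.35 - 0.05*-60.9 = -1.305
Step 2: grad_x = 2*2*3.6256 = 14.5024, grad_y = 2*7*-1.305 = -18.27
  x_2 = 3.6256 - 0.05*14.5024 = 2.9005
  y_2 = -1.305 - 0.05*-18.27 = -0.3915
f(2.9005, -0.3915) = 2*2.9005^2 + 7*(-0.3915)^2 = 17.8985


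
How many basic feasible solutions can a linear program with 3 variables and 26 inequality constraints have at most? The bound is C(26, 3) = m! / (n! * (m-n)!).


Each vertex corresponds to some choice of n active constraints out of m, so the number of vertices is at most C(m, n) = m! / (n!(m-n)!).
m = 26, n = 3
Numerator: 26 * 25 * 24
Denominator: 3! = 6
C(26, 3) = 2600


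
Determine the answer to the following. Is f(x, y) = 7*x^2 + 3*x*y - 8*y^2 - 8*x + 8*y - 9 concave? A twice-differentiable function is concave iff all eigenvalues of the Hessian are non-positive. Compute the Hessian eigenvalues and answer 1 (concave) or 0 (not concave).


The Hessian of f(x,y) = 7*x^2 + 3*x*y - 8*y^2 - 8*x + 8*y - 9 is:
H = [[14, 3], [3, -16]]
Trace = 14 - 16 = -2
Determinant = 14*-16 - (3)^2 = -233
Discriminant = (-2)^2 - 4*-233 = 936.0
Eigenvalues: lambda_1 = -16.2971, lambda_2 = 14.2971
The function is not concave.

0


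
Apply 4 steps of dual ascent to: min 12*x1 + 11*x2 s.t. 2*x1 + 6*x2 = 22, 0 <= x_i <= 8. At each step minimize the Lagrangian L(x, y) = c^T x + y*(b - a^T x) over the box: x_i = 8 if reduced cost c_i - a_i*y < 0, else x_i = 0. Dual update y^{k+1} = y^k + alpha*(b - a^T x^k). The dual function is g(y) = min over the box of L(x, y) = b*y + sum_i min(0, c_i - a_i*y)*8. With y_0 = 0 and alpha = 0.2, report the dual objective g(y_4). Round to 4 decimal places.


Dual ascent for LP: min 12*x1 + 11*x2, 2*x1 + 6*x2 = 22, 0 <= x_i <= 8
Step 1: y^k = 0.0, reduced costs: (12.0, 11.0)
  x^k = (0.0, 0.0), subgradient = b - a^T x = 22.0
  y^{k+1} = 0.0 + 0.2*22.0 = 4.4
Step 2: y^k = 4.4, reduced costs: (3.2, -15.4)
  x^k = (0.0, 8.0), subgradient = b - a^T x = -26.0
  y^{k+1} = 4.4 + 0.2*-26.0 = -0.8
Step 3: y^k = -0.8, reduced costs: (13.6, 15.8)
  x^k = (0.0, 0.0), subgradient = b - a^T x = 22.0
  y^{k+1} = -0.8 + 0.2*22.0 = 3.6
Step 4: y^k = 3.6, reduced costs: (4.8, -10.6)
  x^k = (0.0, 8.0), subgradient = b - a^T x = -26.0
  y^{k+1} = 3.6 + 0.2*-26.0 = -1.6
Dual objective at y_4 = -1.6: reduced costs (15.2, 20.6), box minimizer x = (0.0, 0.0)
g(y_4) = b*y + (c1 - a1*y)*x1 + (c2 - a2*y)*x2 = 22*(-1.6) + 15.2*0.0 + 20.6*0.0 = -35.2 + 0.0 + 0.0 = -35.2


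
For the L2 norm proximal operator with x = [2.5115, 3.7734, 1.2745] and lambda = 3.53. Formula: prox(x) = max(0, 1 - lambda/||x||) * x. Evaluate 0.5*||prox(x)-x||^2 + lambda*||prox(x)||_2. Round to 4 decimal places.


Step 1: Compute ||x||.
||x|| = 4.7086
Step 2: Compute scaling factor.
scale = max(0, 1 - 3.53/4.7086) = 0.2503
Step 3: prox(x) = [0.6286, 0.9445, 0.319]
||prox(x)|| = 1.1786
Step 4: Proximal objective.
0.5*||prox-x||^2 = 6.2305
lambda*||prox|| = 4.1605
Total = 10.3908


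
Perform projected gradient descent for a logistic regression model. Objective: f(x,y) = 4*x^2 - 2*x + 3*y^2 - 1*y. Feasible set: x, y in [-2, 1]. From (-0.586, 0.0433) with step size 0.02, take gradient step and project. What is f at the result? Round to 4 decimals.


Step 1: Compute gradient at (-0.586, 0.0433).
grad_x = 2*4*-0.586 - 2 = -6.688
grad_y = 2*3*0.0433 - 1 = -0.7402
Step 2: Gradient step.
x_raw = -0.586 - 0.02*-6.688 = -0.4522
y_raw = 0.0433 - 0.02*-0.7402 = 0.0581
Step 3: Project onto [-2, 1].
x_proj = clip(-0.4522) = -0.4522
y_proj = clip(0.0581) = 0.0581
Step 4: Evaluate f.
f(-0.4522, 0.0581) = 1.6746


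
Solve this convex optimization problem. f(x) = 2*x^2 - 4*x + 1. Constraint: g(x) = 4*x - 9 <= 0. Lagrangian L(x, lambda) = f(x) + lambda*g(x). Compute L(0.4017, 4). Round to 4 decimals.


Step 1: Evaluate f(x).
f(0.4017) = 2*0.4017^2 - 4*0.4017 + 1 = -0.2841
Step 2: Evaluate g(x).
g(0.4017) = 4*0.4017 - 9 = -7.3932
Step 3: Compute Lagrangian.
L = -0.2841 + 4*-7.3932 = -29.8569


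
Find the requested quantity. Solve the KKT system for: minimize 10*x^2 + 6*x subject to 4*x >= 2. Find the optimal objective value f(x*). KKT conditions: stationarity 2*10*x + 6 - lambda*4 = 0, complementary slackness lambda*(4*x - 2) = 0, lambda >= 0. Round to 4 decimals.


Step 1: Try lambda = 0 (constraint inactive).
x_unc = -6/(2*10) = -0.3
Check: 4*-0.3 = -1.2 < 2 -- violated!
Step 2: Constraint must be active: 4*x = 2
x* = 2/4 = 0.5
lambda = (2*10*0.5 + 6)/4 = 4.0
Step 3: Compute optimal value.
f(x*) = 10*0.5^2 + 6*0.5 = 5.5


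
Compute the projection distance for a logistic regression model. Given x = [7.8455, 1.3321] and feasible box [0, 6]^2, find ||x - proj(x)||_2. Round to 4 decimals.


Project each component onto [0, 6].
clip(7.8455) = 6.0, clip(1.3321) = 1.3321
Projection = [6.0, 1.3321]
Squared diffs: [3.4059, 0.0]
Distance = sqrt(3.4059) = 1.8455


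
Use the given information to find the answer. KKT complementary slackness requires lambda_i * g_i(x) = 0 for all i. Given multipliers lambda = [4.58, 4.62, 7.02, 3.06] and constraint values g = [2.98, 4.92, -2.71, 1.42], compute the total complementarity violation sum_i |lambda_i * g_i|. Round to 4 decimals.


KKT complementary slackness check:
lambda_1 * g_1 = 4.58 * 2.98 = 13.6484
lambda_2 * g_2 = 4.62 * 4.92 = 22.7304
lambda_3 * g_3 = 7.02 * -2.71 = -19.0242
lambda_4 * g_4 = 3.06 * 1.42 = 4.3452
Total violation = 13.6484 + 22.7304 + 19.0242 + 4.3452 = 59.7482


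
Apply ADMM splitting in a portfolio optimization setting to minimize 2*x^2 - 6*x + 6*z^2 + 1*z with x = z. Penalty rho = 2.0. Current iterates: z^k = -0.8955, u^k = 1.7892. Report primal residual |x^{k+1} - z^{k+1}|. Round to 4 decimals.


ADMM iteration with rho = 2.0, z^k = -0.8955, u^k = 1.7892
Step 1: x-update.
Minimize 2*x^2 - 6*x + (2.0/2)*(x + 0.8955 + 1.7892)^2
FOC: (2*2 + 2.0)*x = 6 + 2.0*(-0.8955 - 1.7892)
x^{k+1} = 0.1051
Step 2: z-update.
Minimize 6*z^2 + 1*z + (2.0/2)*(0.1051 - z + 1.7892)^2
FOC: (2*6 + 2.0)*z = -1 + 2.0*(0.1051 + 1.7892)
z^{k+1} = 0.1992
Step 3: u-update.
u^{k+1} = 1.7892 + 0.1051 - 0.1992 = 1.6951
Step 4: Primal residual = |0.1051 - 0.1992| = 0.0941


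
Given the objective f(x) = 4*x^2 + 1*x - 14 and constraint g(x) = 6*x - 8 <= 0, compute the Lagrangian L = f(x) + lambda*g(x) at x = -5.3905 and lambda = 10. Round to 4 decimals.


Step 1: Evaluate f(x).
f(-5.3905) = 4*(-5.3905)^2 + 1*(-5.3905) - 14 = 96.8395
Step 2: Evaluate g(x).
g(-5.3905) = 6*-5.3905 - 8 = -40.343
Step 3: Compute Lagrangian.
L = 96.8395 + 10*-40.343 = -306.5905


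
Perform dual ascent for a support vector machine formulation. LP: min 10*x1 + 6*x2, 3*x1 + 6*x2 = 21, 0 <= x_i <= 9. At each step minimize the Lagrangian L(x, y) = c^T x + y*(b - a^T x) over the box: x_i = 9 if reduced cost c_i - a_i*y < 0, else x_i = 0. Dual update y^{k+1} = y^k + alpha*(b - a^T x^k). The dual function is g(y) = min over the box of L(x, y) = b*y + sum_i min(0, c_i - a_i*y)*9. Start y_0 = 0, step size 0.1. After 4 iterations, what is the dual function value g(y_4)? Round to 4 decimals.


Dual ascent for LP: min 10*x1 + 6*x2, 3*x1 + 6*x2 = 21, 0 <= x_i <= 9
Step 1: y^k = 0.0, reduced costs: (10.0, 6.0)
  x^k = (0.0, 0.0), subgradient = b - a^T x = 21.0
  y^{k+1} = 0.0 + 0.1*21.0 = 2.1
Step 2: y^k = 2.1, reduced costs: (3.7, -6.6)
  x^k = (0.0, 9.0), subgradient = b - a^T x = -33.0
  y^{k+1} = 2.1 + 0.1*-33.0 = -1.2
Step 3: y^k = -1.2, reduced costs: (13.6, 13.2)
  x^k = (0.0, 0.0), subgradient = b - a^T x = 21.0
  y^{k+1} = -1.2 + 0.1*21.0 = 0.9
Step 4: y^k = 0.9, reduced costs: (7.3, 0.6)
  x^k = (0.0, 0.0), subgradient = b - a^T x = 21.0
  y^{k+1} = 0.9 + 0.1*21.0 = 3.0
Dual objective at y_4 = 3.0: reduced costs (1.0, -12.0), box minimizer x = (0.0, 9.0)
g(y_4) = b*y + (c1 - a1*y)*x1 + (c2 - a2*y)*x2 = 21*3.0 + 1.0*0.0 + (-12.0)*9.0 = 63.0 + 0.0 - 108.0 = -45.0


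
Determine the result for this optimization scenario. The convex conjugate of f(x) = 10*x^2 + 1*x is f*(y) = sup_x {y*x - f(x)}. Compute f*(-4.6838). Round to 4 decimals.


f*(y) = sup_x {y*x - a*x^2 - b*x} = sup_x {(y-b)*x - a*x^2}
FOC: (y - b) - 2a*x = 0 => x* = (y - b)/(2a)
x* = (-4.6838 - 1)/(2*10) = -0.2842
f*(-4.6838) = (y-b)^2/(4a) = (-4.6838 - 1)^2/(4*10)
= 32.3056/40 = 0.8076


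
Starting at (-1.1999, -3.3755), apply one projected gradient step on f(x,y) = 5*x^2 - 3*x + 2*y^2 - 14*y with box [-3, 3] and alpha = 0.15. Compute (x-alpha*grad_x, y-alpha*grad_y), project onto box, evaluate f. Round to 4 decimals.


Step 1: Compute gradient at (-1.1999, -3.3755).
grad_x = 2*5*-1.1999 - 3 = -14.999
grad_y = 2*2*-3.3755 - 14 = -27.502
Step 2: Gradient step.
x_raw = -1.1999 - 0.15*-14.999 = 1.05
y_raw = -3.3755 - 0.15*-27.502 = 0.7498
Step 3: Project onto [-3, 3].
x_proj = clip(1.05) = 1.05
y_proj = clip(0.7498) = 0.7498
Step 4: Evaluate f.
f(1.05, 0.7498) = -7.0107


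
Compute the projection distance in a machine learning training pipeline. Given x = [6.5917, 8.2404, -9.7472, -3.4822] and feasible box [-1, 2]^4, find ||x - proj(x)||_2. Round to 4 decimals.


Project each component onto [-1, 2].
clip(6.5917) = 2.0, clip(8.2404) = 2.0, clip(-9.7472) = -1.0, clip(-3.4822) = -1.0
Projection = [2.0, 2.0, -1.0, -1.0]
Squared diffs: [21.0837, 38.9426, 76.5135, 6.1613]
Distance = sqrt(142.7011) = 11.9458


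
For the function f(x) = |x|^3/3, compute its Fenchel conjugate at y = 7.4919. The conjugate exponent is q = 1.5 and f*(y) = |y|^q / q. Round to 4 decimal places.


The conjugate exponent q satisfies 1/p + 1/q = 1.
p = 3, so q = 3/(3 - 1) = 1.5
|y|^q = 7.4919^1.5 = 20.5063
f*(7.4919) = 20.5063 / 1.5 = 13.6709
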